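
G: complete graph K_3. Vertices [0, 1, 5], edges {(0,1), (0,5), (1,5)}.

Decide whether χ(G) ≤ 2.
The clique on vertices [0, 1, 5] has size 3 > 2, so it alone needs 3 colors.

No, G is not 2-colorable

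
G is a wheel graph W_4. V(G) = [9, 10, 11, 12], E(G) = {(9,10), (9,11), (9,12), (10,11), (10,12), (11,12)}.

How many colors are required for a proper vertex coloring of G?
χ(G) = 4

Clique number ω(G) = 4 (lower bound: χ ≥ ω).
The clique on [9, 10, 11, 12] has size 4, forcing χ ≥ 4, and the coloring below uses 4 colors, so χ(G) = 4.
A valid 4-coloring: color 1: [9]; color 2: [12]; color 3: [11]; color 4: [10].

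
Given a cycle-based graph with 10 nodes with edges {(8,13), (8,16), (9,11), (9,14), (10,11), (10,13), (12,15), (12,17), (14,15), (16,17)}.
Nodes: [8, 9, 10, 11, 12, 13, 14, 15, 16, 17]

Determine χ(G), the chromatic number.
χ(G) = 2

Clique number ω(G) = 2 (lower bound: χ ≥ ω).
The graph is bipartite (no odd cycle), so 2 colors suffice: χ(G) = 2.
A valid 2-coloring: color 1: [8, 9, 10, 15, 17]; color 2: [11, 12, 13, 14, 16].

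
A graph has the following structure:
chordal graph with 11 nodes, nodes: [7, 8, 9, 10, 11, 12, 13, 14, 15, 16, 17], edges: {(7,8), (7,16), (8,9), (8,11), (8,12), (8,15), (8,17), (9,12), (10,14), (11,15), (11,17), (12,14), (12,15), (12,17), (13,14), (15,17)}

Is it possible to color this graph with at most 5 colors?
A valid 5-coloring: color 1: [8, 14, 16]; color 2: [7, 10, 11, 12, 13]; color 3: [9, 17]; color 4: [15].
(χ(G) = 4 ≤ 5.)

Yes, G is 5-colorable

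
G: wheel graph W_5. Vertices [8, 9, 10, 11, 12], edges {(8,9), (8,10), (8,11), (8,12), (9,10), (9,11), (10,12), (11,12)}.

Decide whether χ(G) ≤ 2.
The clique on vertices [8, 9, 10] has size 3 > 2, so it alone needs 3 colors.

No, G is not 2-colorable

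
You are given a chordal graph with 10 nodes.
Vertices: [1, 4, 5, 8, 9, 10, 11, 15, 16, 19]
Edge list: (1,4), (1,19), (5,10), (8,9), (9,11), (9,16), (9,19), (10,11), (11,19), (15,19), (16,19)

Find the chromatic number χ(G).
Clique number ω(G) = 3 (lower bound: χ ≥ ω).
The clique on [9, 16, 19] has size 3, forcing χ ≥ 3, and the coloring below uses 3 colors, so χ(G) = 3.
A valid 3-coloring: color 1: [4, 8, 10, 19]; color 2: [1, 5, 9, 15]; color 3: [11, 16].

χ(G) = 3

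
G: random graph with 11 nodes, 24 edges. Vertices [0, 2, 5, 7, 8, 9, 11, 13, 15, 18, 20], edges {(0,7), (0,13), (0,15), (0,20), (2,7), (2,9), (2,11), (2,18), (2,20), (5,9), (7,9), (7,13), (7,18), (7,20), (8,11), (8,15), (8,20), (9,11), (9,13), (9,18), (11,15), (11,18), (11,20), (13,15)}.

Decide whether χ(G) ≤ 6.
A valid 6-coloring: color 1: [5, 7, 11]; color 2: [9, 15, 20]; color 3: [2, 8, 13]; color 4: [0, 18].
(χ(G) = 4 ≤ 6.)

Yes, G is 6-colorable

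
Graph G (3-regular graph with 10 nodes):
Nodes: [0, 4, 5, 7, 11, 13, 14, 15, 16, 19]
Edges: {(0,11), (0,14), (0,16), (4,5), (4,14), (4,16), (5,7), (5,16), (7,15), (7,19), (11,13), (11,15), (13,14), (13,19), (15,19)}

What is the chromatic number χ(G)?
χ(G) = 3

Clique number ω(G) = 3 (lower bound: χ ≥ ω).
The clique on [4, 5, 16] has size 3, forcing χ ≥ 3, and the coloring below uses 3 colors, so χ(G) = 3.
A valid 3-coloring: color 1: [0, 5, 19]; color 2: [7, 11, 14, 16]; color 3: [4, 13, 15].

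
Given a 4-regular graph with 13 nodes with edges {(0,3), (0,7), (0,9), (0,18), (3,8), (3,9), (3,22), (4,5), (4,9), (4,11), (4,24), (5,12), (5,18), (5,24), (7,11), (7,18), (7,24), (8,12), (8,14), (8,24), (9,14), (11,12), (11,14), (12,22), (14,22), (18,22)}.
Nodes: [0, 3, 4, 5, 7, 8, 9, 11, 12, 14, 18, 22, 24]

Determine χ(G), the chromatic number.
Clique number ω(G) = 3 (lower bound: χ ≥ ω).
The clique on [0, 3, 9] has size 3, forcing χ ≥ 3, and the coloring below uses 3 colors, so χ(G) = 3.
A valid 3-coloring: color 1: [3, 11, 18, 24]; color 2: [5, 7, 8, 9, 22]; color 3: [0, 4, 12, 14].

χ(G) = 3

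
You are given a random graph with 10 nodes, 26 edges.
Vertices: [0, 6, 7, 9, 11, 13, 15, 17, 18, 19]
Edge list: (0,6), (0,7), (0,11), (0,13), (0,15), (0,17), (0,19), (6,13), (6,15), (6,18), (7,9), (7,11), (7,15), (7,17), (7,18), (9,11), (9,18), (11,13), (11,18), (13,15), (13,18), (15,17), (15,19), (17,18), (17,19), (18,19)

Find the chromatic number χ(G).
Clique number ω(G) = 4 (lower bound: χ ≥ ω).
The clique on [0, 15, 17, 19] has size 4, forcing χ ≥ 4, and the coloring below uses 4 colors, so χ(G) = 4.
A valid 4-coloring: color 1: [0, 18]; color 2: [7, 13, 19]; color 3: [6, 9, 17]; color 4: [11, 15].

χ(G) = 4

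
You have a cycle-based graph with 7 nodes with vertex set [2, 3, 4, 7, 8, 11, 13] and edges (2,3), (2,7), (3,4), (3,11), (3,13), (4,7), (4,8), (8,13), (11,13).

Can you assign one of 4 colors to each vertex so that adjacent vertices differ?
Yes, G is 4-colorable

A valid 4-coloring: color 1: [3, 7, 8]; color 2: [2, 4, 13]; color 3: [11].
(χ(G) = 3 ≤ 4.)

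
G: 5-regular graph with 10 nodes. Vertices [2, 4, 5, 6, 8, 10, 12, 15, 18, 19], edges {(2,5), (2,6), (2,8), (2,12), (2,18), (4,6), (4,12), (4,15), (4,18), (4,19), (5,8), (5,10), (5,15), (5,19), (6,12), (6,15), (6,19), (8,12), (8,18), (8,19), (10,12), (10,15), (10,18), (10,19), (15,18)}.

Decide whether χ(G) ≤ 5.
Yes, G is 5-colorable

A valid 5-coloring: color 1: [12, 15, 19]; color 2: [5, 6, 18]; color 3: [2, 4, 10]; color 4: [8].
(χ(G) = 4 ≤ 5.)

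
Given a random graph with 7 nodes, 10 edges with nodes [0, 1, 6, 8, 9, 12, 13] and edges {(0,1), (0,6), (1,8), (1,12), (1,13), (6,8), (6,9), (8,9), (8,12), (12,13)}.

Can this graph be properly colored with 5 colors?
A valid 5-coloring: color 1: [1, 6]; color 2: [0, 8, 13]; color 3: [9, 12].
(χ(G) = 3 ≤ 5.)

Yes, G is 5-colorable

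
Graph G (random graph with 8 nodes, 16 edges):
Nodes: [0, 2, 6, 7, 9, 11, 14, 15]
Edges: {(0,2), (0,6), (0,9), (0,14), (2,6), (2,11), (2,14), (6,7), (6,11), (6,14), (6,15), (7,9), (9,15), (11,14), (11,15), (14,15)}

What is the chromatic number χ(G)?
χ(G) = 4

Clique number ω(G) = 4 (lower bound: χ ≥ ω).
The clique on [0, 2, 6, 14] has size 4, forcing χ ≥ 4, and the coloring below uses 4 colors, so χ(G) = 4.
A valid 4-coloring: color 1: [6, 9]; color 2: [7, 14]; color 3: [2, 15]; color 4: [0, 11].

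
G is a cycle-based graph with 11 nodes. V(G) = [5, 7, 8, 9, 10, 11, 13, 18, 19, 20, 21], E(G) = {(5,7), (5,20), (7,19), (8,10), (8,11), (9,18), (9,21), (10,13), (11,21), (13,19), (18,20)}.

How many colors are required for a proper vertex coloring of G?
χ(G) = 3

Clique number ω(G) = 2 (lower bound: χ ≥ ω).
Odd cycle [21, 11, 8, 10, 13, 19, 7, 5, 20, 18, 9] needs 3 colors (χ ≥ 3).
The coloring below uses 3 colors, so χ(G) = 3.
A valid 3-coloring: color 1: [7, 8, 13, 18, 21]; color 2: [5, 9, 10, 11, 19]; color 3: [20].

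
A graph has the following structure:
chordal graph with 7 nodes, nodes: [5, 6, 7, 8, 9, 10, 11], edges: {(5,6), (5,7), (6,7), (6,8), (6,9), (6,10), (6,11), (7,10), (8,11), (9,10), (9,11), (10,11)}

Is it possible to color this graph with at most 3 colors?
The clique on vertices [6, 9, 10, 11] has size 4 > 3, so it alone needs 4 colors.

No, G is not 3-colorable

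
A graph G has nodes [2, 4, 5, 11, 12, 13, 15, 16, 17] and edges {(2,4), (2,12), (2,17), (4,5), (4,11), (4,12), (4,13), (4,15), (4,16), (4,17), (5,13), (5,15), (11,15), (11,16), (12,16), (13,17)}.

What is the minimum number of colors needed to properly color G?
χ(G) = 3

Clique number ω(G) = 3 (lower bound: χ ≥ ω).
The clique on [2, 4, 17] has size 3, forcing χ ≥ 3, and the coloring below uses 3 colors, so χ(G) = 3.
A valid 3-coloring: color 1: [4]; color 2: [5, 11, 12, 17]; color 3: [2, 13, 15, 16].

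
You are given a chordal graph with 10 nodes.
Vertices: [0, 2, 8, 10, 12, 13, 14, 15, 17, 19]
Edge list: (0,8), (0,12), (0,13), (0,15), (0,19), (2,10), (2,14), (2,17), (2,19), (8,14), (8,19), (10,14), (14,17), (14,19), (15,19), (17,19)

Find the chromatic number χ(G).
χ(G) = 4

Clique number ω(G) = 4 (lower bound: χ ≥ ω).
The clique on [2, 14, 17, 19] has size 4, forcing χ ≥ 4, and the coloring below uses 4 colors, so χ(G) = 4.
A valid 4-coloring: color 1: [10, 12, 13, 19]; color 2: [0, 14]; color 3: [2, 8, 15]; color 4: [17].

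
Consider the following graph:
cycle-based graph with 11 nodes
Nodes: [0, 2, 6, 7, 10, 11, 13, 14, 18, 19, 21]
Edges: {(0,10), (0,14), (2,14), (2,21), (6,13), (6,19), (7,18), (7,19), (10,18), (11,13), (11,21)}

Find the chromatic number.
χ(G) = 3

Clique number ω(G) = 2 (lower bound: χ ≥ ω).
Odd cycle [0, 10, 18, 7, 19, 6, 13, 11, 21, 2, 14] needs 3 colors (χ ≥ 3).
The coloring below uses 3 colors, so χ(G) = 3.
A valid 3-coloring: color 1: [0, 2, 13, 18, 19]; color 2: [6, 7, 10, 11, 14]; color 3: [21].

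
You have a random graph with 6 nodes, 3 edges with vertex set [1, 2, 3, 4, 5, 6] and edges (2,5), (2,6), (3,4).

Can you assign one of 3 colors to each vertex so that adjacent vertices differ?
Yes, G is 3-colorable

A valid 3-coloring: color 1: [1, 2, 4]; color 2: [3, 5, 6].
(χ(G) = 2 ≤ 3.)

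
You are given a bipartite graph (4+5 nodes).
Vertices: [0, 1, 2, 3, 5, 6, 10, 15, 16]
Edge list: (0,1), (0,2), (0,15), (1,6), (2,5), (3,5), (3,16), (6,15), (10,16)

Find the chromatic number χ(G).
χ(G) = 2

Clique number ω(G) = 2 (lower bound: χ ≥ ω).
The graph is bipartite (no odd cycle), so 2 colors suffice: χ(G) = 2.
A valid 2-coloring: color 1: [0, 5, 6, 16]; color 2: [1, 2, 3, 10, 15].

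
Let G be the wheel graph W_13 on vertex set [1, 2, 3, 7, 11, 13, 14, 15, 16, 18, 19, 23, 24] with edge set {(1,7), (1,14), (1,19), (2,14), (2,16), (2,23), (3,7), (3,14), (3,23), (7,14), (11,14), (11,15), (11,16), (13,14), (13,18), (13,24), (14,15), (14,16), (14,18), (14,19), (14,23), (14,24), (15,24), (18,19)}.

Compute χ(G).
χ(G) = 3

Clique number ω(G) = 3 (lower bound: χ ≥ ω).
The clique on [1, 14, 19] has size 3, forcing χ ≥ 3, and the coloring below uses 3 colors, so χ(G) = 3.
A valid 3-coloring: color 1: [14]; color 2: [1, 2, 3, 11, 18, 24]; color 3: [7, 13, 15, 16, 19, 23].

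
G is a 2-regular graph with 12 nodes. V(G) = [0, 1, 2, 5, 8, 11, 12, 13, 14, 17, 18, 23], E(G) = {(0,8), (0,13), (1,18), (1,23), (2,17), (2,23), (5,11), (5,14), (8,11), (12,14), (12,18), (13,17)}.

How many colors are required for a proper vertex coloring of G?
Clique number ω(G) = 2 (lower bound: χ ≥ ω).
The graph is bipartite (no odd cycle), so 2 colors suffice: χ(G) = 2.
A valid 2-coloring: color 1: [1, 2, 5, 8, 12, 13]; color 2: [0, 11, 14, 17, 18, 23].

χ(G) = 2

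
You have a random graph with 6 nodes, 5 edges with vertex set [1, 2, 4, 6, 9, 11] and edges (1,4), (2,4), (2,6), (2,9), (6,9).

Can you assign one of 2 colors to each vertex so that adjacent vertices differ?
No, G is not 2-colorable

The clique on vertices [2, 6, 9] has size 3 > 2, so it alone needs 3 colors.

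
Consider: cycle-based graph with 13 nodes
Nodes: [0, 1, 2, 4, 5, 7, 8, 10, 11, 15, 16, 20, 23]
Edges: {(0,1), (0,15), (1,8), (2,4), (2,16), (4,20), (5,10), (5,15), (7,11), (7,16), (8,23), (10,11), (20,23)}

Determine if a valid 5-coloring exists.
Yes, G is 5-colorable

A valid 5-coloring: color 1: [1, 4, 10, 15, 16, 23]; color 2: [0, 2, 5, 7, 8, 20]; color 3: [11].
(χ(G) = 3 ≤ 5.)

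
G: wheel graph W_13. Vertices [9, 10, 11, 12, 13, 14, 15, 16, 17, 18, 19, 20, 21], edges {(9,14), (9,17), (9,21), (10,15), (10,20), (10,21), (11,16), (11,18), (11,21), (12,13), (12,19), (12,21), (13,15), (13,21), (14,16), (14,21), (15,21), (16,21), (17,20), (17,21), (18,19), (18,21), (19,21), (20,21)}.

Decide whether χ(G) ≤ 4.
A valid 4-coloring: color 1: [21]; color 2: [9, 12, 15, 16, 18, 20]; color 3: [10, 11, 13, 14, 17, 19].
(χ(G) = 3 ≤ 4.)

Yes, G is 4-colorable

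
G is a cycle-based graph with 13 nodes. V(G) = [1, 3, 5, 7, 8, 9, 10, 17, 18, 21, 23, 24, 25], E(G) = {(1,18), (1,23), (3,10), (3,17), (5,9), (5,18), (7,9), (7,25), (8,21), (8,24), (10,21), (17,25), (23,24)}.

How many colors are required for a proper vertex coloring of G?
χ(G) = 3

Clique number ω(G) = 2 (lower bound: χ ≥ ω).
Odd cycle [9, 5, 18, 1, 23, 24, 8, 21, 10, 3, 17, 25, 7] needs 3 colors (χ ≥ 3).
The coloring below uses 3 colors, so χ(G) = 3.
A valid 3-coloring: color 1: [8, 9, 10, 18, 23, 25]; color 2: [1, 3, 5, 7, 21, 24]; color 3: [17].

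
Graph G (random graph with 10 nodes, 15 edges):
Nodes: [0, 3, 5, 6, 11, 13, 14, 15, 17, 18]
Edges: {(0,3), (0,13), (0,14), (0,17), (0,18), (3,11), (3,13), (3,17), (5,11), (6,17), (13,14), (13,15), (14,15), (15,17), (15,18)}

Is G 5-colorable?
A valid 5-coloring: color 1: [0, 6, 11, 15]; color 2: [5, 13, 17, 18]; color 3: [3, 14].
(χ(G) = 3 ≤ 5.)

Yes, G is 5-colorable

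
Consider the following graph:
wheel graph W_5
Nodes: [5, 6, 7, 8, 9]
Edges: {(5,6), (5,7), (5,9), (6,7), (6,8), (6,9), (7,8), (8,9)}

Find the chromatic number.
Clique number ω(G) = 3 (lower bound: χ ≥ ω).
The clique on [6, 8, 9] has size 3, forcing χ ≥ 3, and the coloring below uses 3 colors, so χ(G) = 3.
A valid 3-coloring: color 1: [6]; color 2: [7, 9]; color 3: [5, 8].

χ(G) = 3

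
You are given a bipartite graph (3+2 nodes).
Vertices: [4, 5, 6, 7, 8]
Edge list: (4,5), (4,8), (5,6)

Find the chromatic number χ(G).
χ(G) = 2

Clique number ω(G) = 2 (lower bound: χ ≥ ω).
The graph is bipartite (no odd cycle), so 2 colors suffice: χ(G) = 2.
A valid 2-coloring: color 1: [5, 7, 8]; color 2: [4, 6].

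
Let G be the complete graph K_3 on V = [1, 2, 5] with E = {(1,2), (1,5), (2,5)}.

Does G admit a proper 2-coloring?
The clique on vertices [1, 2, 5] has size 3 > 2, so it alone needs 3 colors.

No, G is not 2-colorable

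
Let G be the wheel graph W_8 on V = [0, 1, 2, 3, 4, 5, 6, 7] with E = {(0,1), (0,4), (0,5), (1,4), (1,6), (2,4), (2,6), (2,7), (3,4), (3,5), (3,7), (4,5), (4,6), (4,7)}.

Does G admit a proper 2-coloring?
No, G is not 2-colorable

The clique on vertices [0, 1, 4] has size 3 > 2, so it alone needs 3 colors.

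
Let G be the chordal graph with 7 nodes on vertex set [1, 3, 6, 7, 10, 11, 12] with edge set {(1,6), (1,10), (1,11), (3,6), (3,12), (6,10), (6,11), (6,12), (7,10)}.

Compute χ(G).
Clique number ω(G) = 3 (lower bound: χ ≥ ω).
The clique on [1, 6, 10] has size 3, forcing χ ≥ 3, and the coloring below uses 3 colors, so χ(G) = 3.
A valid 3-coloring: color 1: [6, 7]; color 2: [1, 3]; color 3: [10, 11, 12].

χ(G) = 3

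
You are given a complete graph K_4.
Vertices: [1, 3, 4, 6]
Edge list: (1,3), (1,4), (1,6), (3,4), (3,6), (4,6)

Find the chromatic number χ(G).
χ(G) = 4

Clique number ω(G) = 4 (lower bound: χ ≥ ω).
The clique on [1, 3, 4, 6] has size 4, forcing χ ≥ 4, and the coloring below uses 4 colors, so χ(G) = 4.
A valid 4-coloring: color 1: [6]; color 2: [3]; color 3: [4]; color 4: [1].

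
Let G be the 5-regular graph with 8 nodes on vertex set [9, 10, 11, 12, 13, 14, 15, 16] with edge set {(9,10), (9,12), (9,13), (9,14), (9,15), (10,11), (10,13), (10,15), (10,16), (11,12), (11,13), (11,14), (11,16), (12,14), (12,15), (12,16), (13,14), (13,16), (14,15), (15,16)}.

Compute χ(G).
χ(G) = 4

Clique number ω(G) = 4 (lower bound: χ ≥ ω).
The clique on [10, 11, 13, 16] has size 4, forcing χ ≥ 4, and the coloring below uses 4 colors, so χ(G) = 4.
A valid 4-coloring: color 1: [14, 16]; color 2: [13, 15]; color 3: [9, 11]; color 4: [10, 12].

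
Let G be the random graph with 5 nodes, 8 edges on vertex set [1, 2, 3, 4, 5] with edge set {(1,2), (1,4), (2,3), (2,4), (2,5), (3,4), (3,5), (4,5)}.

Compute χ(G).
χ(G) = 4

Clique number ω(G) = 4 (lower bound: χ ≥ ω).
The clique on [2, 3, 4, 5] has size 4, forcing χ ≥ 4, and the coloring below uses 4 colors, so χ(G) = 4.
A valid 4-coloring: color 1: [2]; color 2: [4]; color 3: [1, 3]; color 4: [5].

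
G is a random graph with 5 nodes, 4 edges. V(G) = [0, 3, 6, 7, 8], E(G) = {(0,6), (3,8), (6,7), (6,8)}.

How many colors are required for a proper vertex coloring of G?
Clique number ω(G) = 2 (lower bound: χ ≥ ω).
The graph is bipartite (no odd cycle), so 2 colors suffice: χ(G) = 2.
A valid 2-coloring: color 1: [3, 6]; color 2: [0, 7, 8].

χ(G) = 2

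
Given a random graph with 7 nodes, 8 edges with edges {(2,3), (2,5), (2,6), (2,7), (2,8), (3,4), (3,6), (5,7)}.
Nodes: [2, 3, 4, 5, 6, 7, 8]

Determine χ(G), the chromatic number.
Clique number ω(G) = 3 (lower bound: χ ≥ ω).
The clique on [2, 3, 6] has size 3, forcing χ ≥ 3, and the coloring below uses 3 colors, so χ(G) = 3.
A valid 3-coloring: color 1: [2, 4]; color 2: [3, 7, 8]; color 3: [5, 6].

χ(G) = 3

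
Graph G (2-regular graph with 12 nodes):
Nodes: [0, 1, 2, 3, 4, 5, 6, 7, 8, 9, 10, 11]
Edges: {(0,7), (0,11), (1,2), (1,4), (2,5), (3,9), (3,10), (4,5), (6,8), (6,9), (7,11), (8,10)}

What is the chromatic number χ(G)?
χ(G) = 3

Clique number ω(G) = 3 (lower bound: χ ≥ ω).
The clique on [0, 7, 11] has size 3, forcing χ ≥ 3, and the coloring below uses 3 colors, so χ(G) = 3.
A valid 3-coloring: color 1: [2, 4, 6, 10, 11]; color 2: [1, 5, 7, 8, 9]; color 3: [0, 3].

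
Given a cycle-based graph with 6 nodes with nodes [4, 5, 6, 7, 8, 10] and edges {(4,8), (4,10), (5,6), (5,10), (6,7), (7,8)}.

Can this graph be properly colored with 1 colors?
Edge (4,8) forces its endpoints to differ, so 1 color is not enough.

No, G is not 1-colorable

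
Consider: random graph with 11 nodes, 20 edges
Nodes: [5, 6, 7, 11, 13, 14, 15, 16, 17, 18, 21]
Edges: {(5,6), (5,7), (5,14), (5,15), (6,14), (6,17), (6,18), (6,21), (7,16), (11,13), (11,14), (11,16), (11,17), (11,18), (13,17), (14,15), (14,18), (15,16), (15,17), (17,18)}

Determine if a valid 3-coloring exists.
Yes, G is 3-colorable

A valid 3-coloring: color 1: [6, 7, 11, 15]; color 2: [14, 16, 17, 21]; color 3: [5, 13, 18].
(χ(G) = 3 ≤ 3.)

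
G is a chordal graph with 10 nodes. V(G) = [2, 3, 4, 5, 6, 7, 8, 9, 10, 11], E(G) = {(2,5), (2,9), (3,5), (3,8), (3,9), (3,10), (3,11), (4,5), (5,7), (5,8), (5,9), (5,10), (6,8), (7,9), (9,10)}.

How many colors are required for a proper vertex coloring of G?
χ(G) = 4

Clique number ω(G) = 4 (lower bound: χ ≥ ω).
The clique on [3, 5, 9, 10] has size 4, forcing χ ≥ 4, and the coloring below uses 4 colors, so χ(G) = 4.
A valid 4-coloring: color 1: [5, 6, 11]; color 2: [2, 3, 4, 7]; color 3: [8, 9]; color 4: [10].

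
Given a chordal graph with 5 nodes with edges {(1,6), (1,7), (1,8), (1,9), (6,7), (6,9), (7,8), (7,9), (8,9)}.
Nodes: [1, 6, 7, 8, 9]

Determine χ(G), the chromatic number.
χ(G) = 4

Clique number ω(G) = 4 (lower bound: χ ≥ ω).
The clique on [1, 7, 8, 9] has size 4, forcing χ ≥ 4, and the coloring below uses 4 colors, so χ(G) = 4.
A valid 4-coloring: color 1: [7]; color 2: [9]; color 3: [1]; color 4: [6, 8].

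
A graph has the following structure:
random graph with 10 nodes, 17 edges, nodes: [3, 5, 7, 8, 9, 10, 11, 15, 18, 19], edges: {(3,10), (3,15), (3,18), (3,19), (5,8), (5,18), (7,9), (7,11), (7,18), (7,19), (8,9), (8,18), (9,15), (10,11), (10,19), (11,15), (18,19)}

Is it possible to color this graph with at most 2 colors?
The clique on vertices [3, 10, 19] has size 3 > 2, so it alone needs 3 colors.

No, G is not 2-colorable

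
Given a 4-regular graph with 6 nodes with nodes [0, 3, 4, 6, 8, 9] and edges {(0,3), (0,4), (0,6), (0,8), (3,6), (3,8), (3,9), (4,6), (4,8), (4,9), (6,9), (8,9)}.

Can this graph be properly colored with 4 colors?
Yes, G is 4-colorable

A valid 4-coloring: color 1: [6, 8]; color 2: [3, 4]; color 3: [0, 9].
(χ(G) = 3 ≤ 4.)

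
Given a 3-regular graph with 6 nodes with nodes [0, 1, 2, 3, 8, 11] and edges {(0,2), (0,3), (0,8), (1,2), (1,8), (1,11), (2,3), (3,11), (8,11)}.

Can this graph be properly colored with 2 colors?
The clique on vertices [0, 2, 3] has size 3 > 2, so it alone needs 3 colors.

No, G is not 2-colorable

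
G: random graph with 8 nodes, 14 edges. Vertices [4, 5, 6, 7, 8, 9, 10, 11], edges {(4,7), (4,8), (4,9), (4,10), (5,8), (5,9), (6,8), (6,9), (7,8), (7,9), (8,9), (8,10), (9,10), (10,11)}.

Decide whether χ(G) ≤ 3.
The clique on vertices [4, 8, 9, 10] has size 4 > 3, so it alone needs 4 colors.

No, G is not 3-colorable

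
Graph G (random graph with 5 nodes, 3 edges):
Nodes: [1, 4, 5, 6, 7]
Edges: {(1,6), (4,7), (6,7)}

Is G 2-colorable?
Yes, G is 2-colorable

A valid 2-coloring: color 1: [4, 5, 6]; color 2: [1, 7].
(χ(G) = 2 ≤ 2.)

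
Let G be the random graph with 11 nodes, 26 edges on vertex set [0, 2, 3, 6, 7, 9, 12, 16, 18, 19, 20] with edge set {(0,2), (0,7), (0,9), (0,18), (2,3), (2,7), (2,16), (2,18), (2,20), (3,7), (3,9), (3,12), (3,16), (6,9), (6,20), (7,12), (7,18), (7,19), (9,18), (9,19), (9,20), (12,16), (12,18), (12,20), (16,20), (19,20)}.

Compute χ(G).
χ(G) = 4

Clique number ω(G) = 4 (lower bound: χ ≥ ω).
The clique on [0, 2, 7, 18] has size 4, forcing χ ≥ 4, and the coloring below uses 4 colors, so χ(G) = 4.
A valid 4-coloring: color 1: [7, 20]; color 2: [2, 9, 12]; color 3: [3, 6, 18, 19]; color 4: [0, 16].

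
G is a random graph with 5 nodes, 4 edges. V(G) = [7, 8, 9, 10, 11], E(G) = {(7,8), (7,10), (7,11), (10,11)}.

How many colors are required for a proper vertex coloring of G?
χ(G) = 3

Clique number ω(G) = 3 (lower bound: χ ≥ ω).
The clique on [7, 10, 11] has size 3, forcing χ ≥ 3, and the coloring below uses 3 colors, so χ(G) = 3.
A valid 3-coloring: color 1: [7, 9]; color 2: [8, 10]; color 3: [11].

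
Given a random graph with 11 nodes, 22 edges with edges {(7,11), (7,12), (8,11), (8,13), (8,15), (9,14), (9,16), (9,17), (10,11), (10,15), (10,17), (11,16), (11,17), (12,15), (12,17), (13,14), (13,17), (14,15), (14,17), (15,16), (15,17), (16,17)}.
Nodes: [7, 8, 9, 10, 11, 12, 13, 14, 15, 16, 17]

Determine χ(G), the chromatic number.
χ(G) = 3

Clique number ω(G) = 3 (lower bound: χ ≥ ω).
The clique on [9, 16, 17] has size 3, forcing χ ≥ 3, and the coloring below uses 3 colors, so χ(G) = 3.
A valid 3-coloring: color 1: [7, 8, 17]; color 2: [9, 11, 13, 15]; color 3: [10, 12, 14, 16].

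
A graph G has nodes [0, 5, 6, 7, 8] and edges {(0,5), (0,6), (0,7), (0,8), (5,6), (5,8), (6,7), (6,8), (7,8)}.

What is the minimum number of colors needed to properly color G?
Clique number ω(G) = 4 (lower bound: χ ≥ ω).
The clique on [0, 5, 6, 8] has size 4, forcing χ ≥ 4, and the coloring below uses 4 colors, so χ(G) = 4.
A valid 4-coloring: color 1: [0]; color 2: [6]; color 3: [8]; color 4: [5, 7].

χ(G) = 4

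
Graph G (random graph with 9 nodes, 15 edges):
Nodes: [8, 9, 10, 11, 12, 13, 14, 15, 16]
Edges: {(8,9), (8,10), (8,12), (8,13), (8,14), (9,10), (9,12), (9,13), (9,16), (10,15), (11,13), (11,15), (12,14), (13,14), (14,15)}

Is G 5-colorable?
Yes, G is 5-colorable

A valid 5-coloring: color 1: [9, 11, 14]; color 2: [8, 15, 16]; color 3: [10, 12, 13].
(χ(G) = 3 ≤ 5.)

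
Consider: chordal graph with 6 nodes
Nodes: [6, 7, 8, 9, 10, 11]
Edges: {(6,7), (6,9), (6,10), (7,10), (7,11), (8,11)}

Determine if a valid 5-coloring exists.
A valid 5-coloring: color 1: [7, 8, 9]; color 2: [6, 11]; color 3: [10].
(χ(G) = 3 ≤ 5.)

Yes, G is 5-colorable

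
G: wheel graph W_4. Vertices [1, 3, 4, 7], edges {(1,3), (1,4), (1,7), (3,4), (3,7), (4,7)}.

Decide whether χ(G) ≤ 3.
No, G is not 3-colorable

The clique on vertices [1, 3, 4, 7] has size 4 > 3, so it alone needs 4 colors.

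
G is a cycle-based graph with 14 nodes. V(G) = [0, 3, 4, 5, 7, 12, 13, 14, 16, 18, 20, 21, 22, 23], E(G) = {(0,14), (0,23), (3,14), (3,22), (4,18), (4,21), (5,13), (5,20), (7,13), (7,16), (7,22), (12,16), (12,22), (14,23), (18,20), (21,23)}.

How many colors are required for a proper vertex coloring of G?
Clique number ω(G) = 3 (lower bound: χ ≥ ω).
The clique on [0, 14, 23] has size 3, forcing χ ≥ 3, and the coloring below uses 3 colors, so χ(G) = 3.
A valid 3-coloring: color 1: [4, 13, 14, 16, 20, 22]; color 2: [3, 5, 7, 12, 18, 23]; color 3: [0, 21].

χ(G) = 3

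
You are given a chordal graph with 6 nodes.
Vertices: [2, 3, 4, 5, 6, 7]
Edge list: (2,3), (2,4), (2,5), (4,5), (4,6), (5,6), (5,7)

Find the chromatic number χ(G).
Clique number ω(G) = 3 (lower bound: χ ≥ ω).
The clique on [2, 4, 5] has size 3, forcing χ ≥ 3, and the coloring below uses 3 colors, so χ(G) = 3.
A valid 3-coloring: color 1: [3, 5]; color 2: [2, 6, 7]; color 3: [4].

χ(G) = 3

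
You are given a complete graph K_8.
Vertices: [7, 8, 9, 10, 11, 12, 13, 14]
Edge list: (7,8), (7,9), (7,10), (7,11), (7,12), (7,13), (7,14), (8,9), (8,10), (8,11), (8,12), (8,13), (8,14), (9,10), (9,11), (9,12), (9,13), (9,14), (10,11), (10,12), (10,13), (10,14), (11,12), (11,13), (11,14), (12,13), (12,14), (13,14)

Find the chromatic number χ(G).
χ(G) = 8

Clique number ω(G) = 8 (lower bound: χ ≥ ω).
The clique on [7, 8, 9, 10, 11, 12, 13, 14] has size 8, forcing χ ≥ 8, and the coloring below uses 8 colors, so χ(G) = 8.
A valid 8-coloring: color 1: [12]; color 2: [10]; color 3: [11]; color 4: [9]; color 5: [8]; color 6: [14]; color 7: [13]; color 8: [7].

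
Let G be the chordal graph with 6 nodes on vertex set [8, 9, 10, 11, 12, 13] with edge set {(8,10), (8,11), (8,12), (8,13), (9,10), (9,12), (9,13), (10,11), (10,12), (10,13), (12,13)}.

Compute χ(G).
Clique number ω(G) = 4 (lower bound: χ ≥ ω).
The clique on [8, 10, 12, 13] has size 4, forcing χ ≥ 4, and the coloring below uses 4 colors, so χ(G) = 4.
A valid 4-coloring: color 1: [10]; color 2: [8, 9]; color 3: [11, 12]; color 4: [13].

χ(G) = 4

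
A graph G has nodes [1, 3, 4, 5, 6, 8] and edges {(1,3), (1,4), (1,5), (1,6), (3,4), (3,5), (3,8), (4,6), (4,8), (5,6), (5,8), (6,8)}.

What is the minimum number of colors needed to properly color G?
Clique number ω(G) = 3 (lower bound: χ ≥ ω).
The clique on [3, 4, 8] has size 3, forcing χ ≥ 3, and the coloring below uses 3 colors, so χ(G) = 3.
A valid 3-coloring: color 1: [4, 5]; color 2: [1, 8]; color 3: [3, 6].

χ(G) = 3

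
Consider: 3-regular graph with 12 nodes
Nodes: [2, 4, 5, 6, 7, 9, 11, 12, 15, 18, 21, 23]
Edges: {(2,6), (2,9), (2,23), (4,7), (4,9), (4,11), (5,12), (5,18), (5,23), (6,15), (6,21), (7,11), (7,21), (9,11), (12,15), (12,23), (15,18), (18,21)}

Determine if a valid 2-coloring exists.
No, G is not 2-colorable

The clique on vertices [4, 9, 11] has size 3 > 2, so it alone needs 3 colors.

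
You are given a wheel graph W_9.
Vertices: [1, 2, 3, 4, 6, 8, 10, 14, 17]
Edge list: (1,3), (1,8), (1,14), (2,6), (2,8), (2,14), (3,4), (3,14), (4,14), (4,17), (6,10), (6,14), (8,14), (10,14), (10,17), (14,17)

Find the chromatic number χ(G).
χ(G) = 3

Clique number ω(G) = 3 (lower bound: χ ≥ ω).
The clique on [1, 8, 14] has size 3, forcing χ ≥ 3, and the coloring below uses 3 colors, so χ(G) = 3.
A valid 3-coloring: color 1: [14]; color 2: [3, 6, 8, 17]; color 3: [1, 2, 4, 10].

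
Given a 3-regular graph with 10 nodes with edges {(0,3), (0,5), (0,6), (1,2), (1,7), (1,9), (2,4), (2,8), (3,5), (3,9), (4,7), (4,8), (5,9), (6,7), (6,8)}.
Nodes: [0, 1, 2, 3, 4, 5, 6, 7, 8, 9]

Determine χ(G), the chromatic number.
Clique number ω(G) = 3 (lower bound: χ ≥ ω).
The clique on [0, 3, 5] has size 3, forcing χ ≥ 3, and the coloring below uses 3 colors, so χ(G) = 3.
A valid 3-coloring: color 1: [0, 7, 8, 9]; color 2: [1, 3, 4, 6]; color 3: [2, 5].

χ(G) = 3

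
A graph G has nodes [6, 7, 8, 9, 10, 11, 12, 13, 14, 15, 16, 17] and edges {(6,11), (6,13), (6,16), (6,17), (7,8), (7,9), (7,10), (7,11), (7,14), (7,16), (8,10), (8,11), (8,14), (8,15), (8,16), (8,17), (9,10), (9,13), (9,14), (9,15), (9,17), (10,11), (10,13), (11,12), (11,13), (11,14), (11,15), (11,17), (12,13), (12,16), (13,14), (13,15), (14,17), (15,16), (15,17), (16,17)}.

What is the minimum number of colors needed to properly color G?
Clique number ω(G) = 4 (lower bound: χ ≥ ω).
The clique on [8, 15, 16, 17] has size 4, forcing χ ≥ 4, and the coloring below uses 4 colors, so χ(G) = 4.
A valid 4-coloring: color 1: [9, 11, 16]; color 2: [7, 13, 17]; color 3: [6, 8, 12]; color 4: [10, 14, 15].

χ(G) = 4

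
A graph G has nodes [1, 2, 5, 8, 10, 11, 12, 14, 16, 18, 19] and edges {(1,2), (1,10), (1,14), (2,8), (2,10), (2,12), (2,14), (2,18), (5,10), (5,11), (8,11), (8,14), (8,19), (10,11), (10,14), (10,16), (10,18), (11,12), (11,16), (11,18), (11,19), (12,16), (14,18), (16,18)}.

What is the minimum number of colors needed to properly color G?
Clique number ω(G) = 4 (lower bound: χ ≥ ω).
The clique on [1, 2, 10, 14] has size 4, forcing χ ≥ 4, and the coloring below uses 4 colors, so χ(G) = 4.
A valid 4-coloring: color 1: [2, 11]; color 2: [8, 10, 12]; color 3: [1, 5, 18, 19]; color 4: [14, 16].

χ(G) = 4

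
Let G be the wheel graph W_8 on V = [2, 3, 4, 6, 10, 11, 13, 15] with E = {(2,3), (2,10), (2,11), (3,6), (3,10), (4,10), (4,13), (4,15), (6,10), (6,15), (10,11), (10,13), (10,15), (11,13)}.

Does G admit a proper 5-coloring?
Yes, G is 5-colorable

A valid 5-coloring: color 1: [10]; color 2: [3, 13, 15]; color 3: [2, 4, 6]; color 4: [11].
(χ(G) = 4 ≤ 5.)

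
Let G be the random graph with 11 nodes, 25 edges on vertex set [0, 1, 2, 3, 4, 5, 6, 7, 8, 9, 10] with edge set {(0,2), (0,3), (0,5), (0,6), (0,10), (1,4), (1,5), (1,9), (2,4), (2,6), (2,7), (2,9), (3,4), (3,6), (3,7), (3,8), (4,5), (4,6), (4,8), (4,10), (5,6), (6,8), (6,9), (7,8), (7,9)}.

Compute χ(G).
Clique number ω(G) = 4 (lower bound: χ ≥ ω).
The clique on [3, 4, 6, 8] has size 4, forcing χ ≥ 4, and the coloring below uses 4 colors, so χ(G) = 4.
A valid 4-coloring: color 1: [0, 4, 9]; color 2: [1, 6, 7, 10]; color 3: [2, 3, 5]; color 4: [8].

χ(G) = 4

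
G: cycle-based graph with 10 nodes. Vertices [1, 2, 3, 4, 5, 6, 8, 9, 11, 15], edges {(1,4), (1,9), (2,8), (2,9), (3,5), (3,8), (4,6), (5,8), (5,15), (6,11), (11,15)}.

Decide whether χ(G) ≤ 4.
A valid 4-coloring: color 1: [1, 6, 8, 15]; color 2: [2, 4, 5, 11]; color 3: [3, 9].
(χ(G) = 3 ≤ 4.)

Yes, G is 4-colorable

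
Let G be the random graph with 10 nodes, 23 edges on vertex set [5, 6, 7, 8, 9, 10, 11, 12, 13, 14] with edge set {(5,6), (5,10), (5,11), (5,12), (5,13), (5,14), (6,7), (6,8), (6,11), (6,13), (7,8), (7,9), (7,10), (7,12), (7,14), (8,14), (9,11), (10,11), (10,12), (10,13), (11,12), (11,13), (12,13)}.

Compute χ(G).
χ(G) = 5

Clique number ω(G) = 5 (lower bound: χ ≥ ω).
The clique on [5, 10, 11, 12, 13] has size 5, forcing χ ≥ 5, and the coloring below uses 5 colors, so χ(G) = 5.
A valid 5-coloring: color 1: [7, 11]; color 2: [5, 8, 9]; color 3: [6, 12, 14]; color 4: [13]; color 5: [10].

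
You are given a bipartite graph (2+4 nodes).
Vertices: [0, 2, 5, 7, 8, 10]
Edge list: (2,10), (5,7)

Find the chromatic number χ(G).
Clique number ω(G) = 2 (lower bound: χ ≥ ω).
The graph is bipartite (no odd cycle), so 2 colors suffice: χ(G) = 2.
A valid 2-coloring: color 1: [0, 7, 8, 10]; color 2: [2, 5].

χ(G) = 2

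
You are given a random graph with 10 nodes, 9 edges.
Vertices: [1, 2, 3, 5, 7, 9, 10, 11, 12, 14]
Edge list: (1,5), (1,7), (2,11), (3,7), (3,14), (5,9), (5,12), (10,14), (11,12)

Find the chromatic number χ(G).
Clique number ω(G) = 2 (lower bound: χ ≥ ω).
The graph is bipartite (no odd cycle), so 2 colors suffice: χ(G) = 2.
A valid 2-coloring: color 1: [5, 7, 11, 14]; color 2: [1, 2, 3, 9, 10, 12].

χ(G) = 2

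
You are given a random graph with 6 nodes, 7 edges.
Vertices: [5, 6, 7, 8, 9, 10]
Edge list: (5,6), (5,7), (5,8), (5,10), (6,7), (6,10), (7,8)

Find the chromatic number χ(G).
Clique number ω(G) = 3 (lower bound: χ ≥ ω).
The clique on [5, 7, 8] has size 3, forcing χ ≥ 3, and the coloring below uses 3 colors, so χ(G) = 3.
A valid 3-coloring: color 1: [5, 9]; color 2: [7, 10]; color 3: [6, 8].

χ(G) = 3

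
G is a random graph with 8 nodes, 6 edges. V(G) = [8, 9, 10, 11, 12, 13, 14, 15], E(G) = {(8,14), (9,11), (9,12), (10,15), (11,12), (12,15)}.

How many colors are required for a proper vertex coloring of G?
Clique number ω(G) = 3 (lower bound: χ ≥ ω).
The clique on [9, 11, 12] has size 3, forcing χ ≥ 3, and the coloring below uses 3 colors, so χ(G) = 3.
A valid 3-coloring: color 1: [10, 12, 13, 14]; color 2: [8, 11, 15]; color 3: [9].

χ(G) = 3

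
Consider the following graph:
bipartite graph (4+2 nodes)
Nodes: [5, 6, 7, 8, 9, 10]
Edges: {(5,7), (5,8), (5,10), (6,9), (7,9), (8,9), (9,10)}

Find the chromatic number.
χ(G) = 2

Clique number ω(G) = 2 (lower bound: χ ≥ ω).
The graph is bipartite (no odd cycle), so 2 colors suffice: χ(G) = 2.
A valid 2-coloring: color 1: [5, 9]; color 2: [6, 7, 8, 10].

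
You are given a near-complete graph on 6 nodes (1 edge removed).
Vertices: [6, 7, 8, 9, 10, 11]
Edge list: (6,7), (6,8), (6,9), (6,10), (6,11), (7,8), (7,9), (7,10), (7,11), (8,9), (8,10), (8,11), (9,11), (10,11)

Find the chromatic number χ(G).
χ(G) = 5

Clique number ω(G) = 5 (lower bound: χ ≥ ω).
The clique on [6, 7, 8, 9, 11] has size 5, forcing χ ≥ 5, and the coloring below uses 5 colors, so χ(G) = 5.
A valid 5-coloring: color 1: [11]; color 2: [8]; color 3: [7]; color 4: [6]; color 5: [9, 10].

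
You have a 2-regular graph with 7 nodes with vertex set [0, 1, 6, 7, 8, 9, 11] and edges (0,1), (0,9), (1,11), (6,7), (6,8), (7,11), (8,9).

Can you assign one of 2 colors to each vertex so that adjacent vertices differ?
No, G is not 2-colorable

Odd cycle [6, 7, 11, 1, 0, 9, 8] needs 3 colors (χ ≥ 3).
Hence χ(G) ≥ 3 > 2, so no proper 2-coloring exists.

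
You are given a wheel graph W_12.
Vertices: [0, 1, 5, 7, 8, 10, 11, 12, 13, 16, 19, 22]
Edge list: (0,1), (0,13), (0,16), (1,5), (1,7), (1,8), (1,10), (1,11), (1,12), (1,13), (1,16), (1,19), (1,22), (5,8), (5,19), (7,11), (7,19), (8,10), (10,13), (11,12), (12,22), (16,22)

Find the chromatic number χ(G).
Clique number ω(G) = 3 (lower bound: χ ≥ ω).
Odd cycle [7, 19, 5, 8, 10, 13, 0, 16, 22, 12, 11] needs 3 colors (χ ≥ 3).
Vertex 1 is adjacent to every vertex of [0, 5, 7, 8, 10, 11, 12, 13, 16, 19, 22], which already need 3 colors among themselves, so 1 needs a new color (χ ≥ 4).
The coloring below uses 4 colors, so χ(G) = 4.
A valid 4-coloring: color 1: [1]; color 2: [0, 5, 7, 10, 12]; color 3: [8, 11, 13, 16, 19]; color 4: [22].

χ(G) = 4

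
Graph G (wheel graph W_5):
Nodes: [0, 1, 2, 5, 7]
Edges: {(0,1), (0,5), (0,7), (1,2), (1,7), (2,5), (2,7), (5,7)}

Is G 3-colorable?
Yes, G is 3-colorable

A valid 3-coloring: color 1: [7]; color 2: [1, 5]; color 3: [0, 2].
(χ(G) = 3 ≤ 3.)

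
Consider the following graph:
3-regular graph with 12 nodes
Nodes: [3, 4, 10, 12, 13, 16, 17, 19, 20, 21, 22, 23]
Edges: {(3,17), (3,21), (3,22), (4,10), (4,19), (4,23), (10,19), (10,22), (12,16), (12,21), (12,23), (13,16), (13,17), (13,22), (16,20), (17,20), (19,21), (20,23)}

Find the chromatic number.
χ(G) = 3

Clique number ω(G) = 3 (lower bound: χ ≥ ω).
The clique on [4, 10, 19] has size 3, forcing χ ≥ 3, and the coloring below uses 3 colors, so χ(G) = 3.
A valid 3-coloring: color 1: [4, 16, 17, 21, 22]; color 2: [3, 13, 19, 23]; color 3: [10, 12, 20].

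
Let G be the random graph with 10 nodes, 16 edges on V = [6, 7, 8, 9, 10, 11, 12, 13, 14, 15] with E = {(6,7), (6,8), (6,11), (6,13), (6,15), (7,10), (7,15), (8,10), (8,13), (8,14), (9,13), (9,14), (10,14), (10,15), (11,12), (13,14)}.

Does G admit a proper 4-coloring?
A valid 4-coloring: color 1: [6, 12, 14]; color 2: [8, 9, 11, 15]; color 3: [10, 13]; color 4: [7].
(χ(G) = 4 ≤ 4.)

Yes, G is 4-colorable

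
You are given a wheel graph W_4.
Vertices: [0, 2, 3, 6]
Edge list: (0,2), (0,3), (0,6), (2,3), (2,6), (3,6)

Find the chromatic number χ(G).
χ(G) = 4

Clique number ω(G) = 4 (lower bound: χ ≥ ω).
The clique on [0, 2, 3, 6] has size 4, forcing χ ≥ 4, and the coloring below uses 4 colors, so χ(G) = 4.
A valid 4-coloring: color 1: [6]; color 2: [0]; color 3: [3]; color 4: [2].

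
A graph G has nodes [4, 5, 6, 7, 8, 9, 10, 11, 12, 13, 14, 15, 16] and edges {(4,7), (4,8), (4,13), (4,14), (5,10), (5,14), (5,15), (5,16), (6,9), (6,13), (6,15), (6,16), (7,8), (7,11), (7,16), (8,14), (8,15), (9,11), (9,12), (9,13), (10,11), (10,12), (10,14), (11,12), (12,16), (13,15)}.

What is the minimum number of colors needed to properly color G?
Clique number ω(G) = 3 (lower bound: χ ≥ ω).
The clique on [4, 8, 14] has size 3, forcing χ ≥ 3, and the coloring below uses 3 colors, so χ(G) = 3.
A valid 3-coloring: color 1: [7, 12, 13, 14]; color 2: [4, 9, 10, 15, 16]; color 3: [5, 6, 8, 11].

χ(G) = 3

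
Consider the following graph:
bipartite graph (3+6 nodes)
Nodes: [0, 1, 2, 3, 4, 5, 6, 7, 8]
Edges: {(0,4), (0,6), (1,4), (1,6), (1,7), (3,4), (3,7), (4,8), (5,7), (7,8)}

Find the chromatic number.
Clique number ω(G) = 2 (lower bound: χ ≥ ω).
The graph is bipartite (no odd cycle), so 2 colors suffice: χ(G) = 2.
A valid 2-coloring: color 1: [2, 4, 6, 7]; color 2: [0, 1, 3, 5, 8].

χ(G) = 2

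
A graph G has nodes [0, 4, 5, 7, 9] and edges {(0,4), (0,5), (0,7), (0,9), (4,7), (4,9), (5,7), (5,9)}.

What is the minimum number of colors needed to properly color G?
χ(G) = 3

Clique number ω(G) = 3 (lower bound: χ ≥ ω).
The clique on [0, 4, 9] has size 3, forcing χ ≥ 3, and the coloring below uses 3 colors, so χ(G) = 3.
A valid 3-coloring: color 1: [0]; color 2: [4, 5]; color 3: [7, 9].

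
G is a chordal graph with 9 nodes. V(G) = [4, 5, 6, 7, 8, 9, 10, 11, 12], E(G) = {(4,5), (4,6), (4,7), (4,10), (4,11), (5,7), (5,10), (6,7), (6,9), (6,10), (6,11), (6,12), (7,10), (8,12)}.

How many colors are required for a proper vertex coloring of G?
Clique number ω(G) = 4 (lower bound: χ ≥ ω).
The clique on [4, 5, 7, 10] has size 4, forcing χ ≥ 4, and the coloring below uses 4 colors, so χ(G) = 4.
A valid 4-coloring: color 1: [5, 6, 8]; color 2: [4, 9, 12]; color 3: [10, 11]; color 4: [7].

χ(G) = 4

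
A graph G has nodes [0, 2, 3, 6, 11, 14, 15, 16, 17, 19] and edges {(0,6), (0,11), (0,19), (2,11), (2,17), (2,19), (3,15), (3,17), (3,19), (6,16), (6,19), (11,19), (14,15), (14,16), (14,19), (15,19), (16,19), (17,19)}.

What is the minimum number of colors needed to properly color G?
χ(G) = 4

Clique number ω(G) = 3 (lower bound: χ ≥ ω).
Odd cycle [2, 11, 0, 6, 16, 14, 15, 3, 17] needs 3 colors (χ ≥ 3).
Vertex 19 is adjacent to every vertex of [0, 2, 3, 6, 11, 14, 15, 16, 17], which already need 3 colors among themselves, so 19 needs a new color (χ ≥ 4).
The coloring below uses 4 colors, so χ(G) = 4.
A valid 4-coloring: color 1: [19]; color 2: [0, 2, 3, 16]; color 3: [6, 11, 14, 17]; color 4: [15].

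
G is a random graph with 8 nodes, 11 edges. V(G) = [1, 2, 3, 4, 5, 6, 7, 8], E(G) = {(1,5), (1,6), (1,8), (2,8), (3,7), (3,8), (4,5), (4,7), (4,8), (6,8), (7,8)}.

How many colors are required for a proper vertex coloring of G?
Clique number ω(G) = 3 (lower bound: χ ≥ ω).
The clique on [1, 6, 8] has size 3, forcing χ ≥ 3, and the coloring below uses 3 colors, so χ(G) = 3.
A valid 3-coloring: color 1: [5, 8]; color 2: [1, 2, 7]; color 3: [3, 4, 6].

χ(G) = 3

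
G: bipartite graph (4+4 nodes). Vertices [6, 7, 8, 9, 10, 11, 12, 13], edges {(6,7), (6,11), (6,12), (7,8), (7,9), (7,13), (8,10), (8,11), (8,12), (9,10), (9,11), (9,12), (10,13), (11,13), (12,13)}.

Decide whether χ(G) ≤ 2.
A valid 2-coloring: color 1: [6, 8, 9, 13]; color 2: [7, 10, 11, 12].
(χ(G) = 2 ≤ 2.)

Yes, G is 2-colorable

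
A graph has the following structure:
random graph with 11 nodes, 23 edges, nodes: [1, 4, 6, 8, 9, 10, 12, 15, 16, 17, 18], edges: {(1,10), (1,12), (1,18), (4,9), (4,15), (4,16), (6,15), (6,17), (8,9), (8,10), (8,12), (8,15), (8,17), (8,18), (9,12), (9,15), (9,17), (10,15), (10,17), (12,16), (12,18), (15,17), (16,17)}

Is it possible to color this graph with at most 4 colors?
Yes, G is 4-colorable

A valid 4-coloring: color 1: [12, 15]; color 2: [4, 17, 18]; color 3: [1, 6, 8, 16]; color 4: [9, 10].
(χ(G) = 4 ≤ 4.)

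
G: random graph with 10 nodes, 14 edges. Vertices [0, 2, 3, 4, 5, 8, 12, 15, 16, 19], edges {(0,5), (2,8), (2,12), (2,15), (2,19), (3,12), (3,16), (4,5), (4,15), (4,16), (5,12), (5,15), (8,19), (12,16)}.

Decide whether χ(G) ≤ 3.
A valid 3-coloring: color 1: [0, 4, 8, 12]; color 2: [2, 5, 16]; color 3: [3, 15, 19].
(χ(G) = 3 ≤ 3.)

Yes, G is 3-colorable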